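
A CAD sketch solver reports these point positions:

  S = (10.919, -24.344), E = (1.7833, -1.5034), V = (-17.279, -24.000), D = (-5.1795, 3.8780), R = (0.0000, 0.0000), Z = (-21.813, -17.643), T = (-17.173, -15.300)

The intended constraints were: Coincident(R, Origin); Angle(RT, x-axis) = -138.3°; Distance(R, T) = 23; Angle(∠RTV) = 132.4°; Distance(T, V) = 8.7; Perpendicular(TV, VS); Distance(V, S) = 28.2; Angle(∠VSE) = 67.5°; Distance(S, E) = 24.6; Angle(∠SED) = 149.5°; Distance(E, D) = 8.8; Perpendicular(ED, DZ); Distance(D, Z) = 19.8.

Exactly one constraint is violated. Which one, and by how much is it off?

Distance(D, Z) = 19.8 — off by 7.40.

R = (0.00, 0.00) ✓; RT at -138.3° ✓; |RT| = 23.00 ✓; ∠RTV = 132.4° ✓; |TV| = 8.701 ✓; ∠(TV, VS) = 90.00° ✓; |VS| = 28.20 ✓; ∠VSE = 67.50° ✓; |SE| = 24.60 ✓; ∠SED = 149.5° ✓; |ED| = 8.800 ✓; ∠(ED, DZ) = 90.00° ✓; |DZ| = 27.20 ✗.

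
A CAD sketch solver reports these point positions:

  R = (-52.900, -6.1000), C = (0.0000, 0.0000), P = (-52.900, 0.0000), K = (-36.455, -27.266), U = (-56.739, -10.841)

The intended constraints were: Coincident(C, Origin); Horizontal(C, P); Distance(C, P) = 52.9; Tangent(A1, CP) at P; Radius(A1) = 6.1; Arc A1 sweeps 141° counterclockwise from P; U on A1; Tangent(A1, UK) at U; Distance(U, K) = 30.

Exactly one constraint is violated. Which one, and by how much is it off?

Distance(U, K) = 30 — off by 3.90.

C = (0.00, 0.00) ✓; C.y = 0.00, P.y = 0.00 ✓; |CP| = 52.90 ✓; ∠(RP, PC) = 90.00° ✓; |RP| = 6.100 ✓; bearing(R→U) − bearing(R→P) = 141.0° ✓; |RU| = 6.100 ✓; ∠(RU, UK) = 90.00° ✓; |UK| = 26.10 ✗.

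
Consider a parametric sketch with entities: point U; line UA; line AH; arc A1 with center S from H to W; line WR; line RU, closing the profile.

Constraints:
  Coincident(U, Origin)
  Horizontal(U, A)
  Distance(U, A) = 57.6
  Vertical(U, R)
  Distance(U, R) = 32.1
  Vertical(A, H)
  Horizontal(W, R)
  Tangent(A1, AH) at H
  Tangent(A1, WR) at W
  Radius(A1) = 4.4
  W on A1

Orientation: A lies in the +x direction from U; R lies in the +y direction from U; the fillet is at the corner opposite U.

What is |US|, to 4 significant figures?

59.98

UR is vertical with |UR| = 32.1 and R on the +y side, so R = (0.000, 32.10). The virtual corner opposite U is at (57.60, 32.10). Since A1 is tangent to AH there, SH ⟂ AH and since A1 is tangent to WR there, SW ⟂ WR, with radius 4.4, so the center S sits 4.4 in from both sides at S = (53.20, 27.70). Then |US| = |S − U| = 59.98.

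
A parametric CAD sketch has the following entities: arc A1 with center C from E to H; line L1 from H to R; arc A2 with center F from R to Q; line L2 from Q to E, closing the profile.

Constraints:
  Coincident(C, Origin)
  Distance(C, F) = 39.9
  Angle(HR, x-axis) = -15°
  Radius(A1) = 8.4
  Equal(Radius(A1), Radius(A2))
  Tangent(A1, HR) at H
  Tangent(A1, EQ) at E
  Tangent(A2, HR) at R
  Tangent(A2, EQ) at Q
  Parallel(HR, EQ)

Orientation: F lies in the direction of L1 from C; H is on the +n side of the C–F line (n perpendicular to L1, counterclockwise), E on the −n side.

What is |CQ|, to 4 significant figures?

40.77

Tangency of A1 to both parallel lines with radius 8.4 puts H and E at C ± 8.4·n: H = (2.174, 8.114), E = (-2.174, -8.114). Equal radii place R and Q the same way about F: R = F + 8.4·n = (40.71, -2.213), Q = F − 8.4·n = (36.37, -18.44). Then |CQ| = |Q − C| = 40.77.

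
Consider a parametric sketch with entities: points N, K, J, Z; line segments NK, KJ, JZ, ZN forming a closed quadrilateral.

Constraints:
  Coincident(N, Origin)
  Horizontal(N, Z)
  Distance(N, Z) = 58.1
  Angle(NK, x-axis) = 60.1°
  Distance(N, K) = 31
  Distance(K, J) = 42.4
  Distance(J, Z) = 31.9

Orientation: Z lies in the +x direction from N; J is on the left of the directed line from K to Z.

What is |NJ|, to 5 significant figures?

65.802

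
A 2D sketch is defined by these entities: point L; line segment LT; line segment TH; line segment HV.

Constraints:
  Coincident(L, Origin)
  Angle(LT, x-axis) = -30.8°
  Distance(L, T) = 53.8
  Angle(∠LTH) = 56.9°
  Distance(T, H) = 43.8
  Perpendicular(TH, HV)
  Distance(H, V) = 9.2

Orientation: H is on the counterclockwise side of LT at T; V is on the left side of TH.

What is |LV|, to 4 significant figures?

38.66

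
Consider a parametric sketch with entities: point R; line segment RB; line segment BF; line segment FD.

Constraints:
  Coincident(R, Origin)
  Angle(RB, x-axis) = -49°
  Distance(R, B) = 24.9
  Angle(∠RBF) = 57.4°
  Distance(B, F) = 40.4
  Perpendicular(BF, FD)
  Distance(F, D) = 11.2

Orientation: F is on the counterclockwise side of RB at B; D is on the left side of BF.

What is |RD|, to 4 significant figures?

28.70

R is at the origin; RB runs at -49.0° with length 24.9, so B = 24.9·(cos -49.0°, sin -49.0°) = (16.34, -18.79). ∠RBF = 57.4°, so BF runs at -49.0° + (180° − 57.4°) = 73.60° from the x-axis; with |BF| = 40.4, F = B + 40.4·(cos 73.60°, sin 73.60°) = (27.74, 19.96). BF ⟂ FD; with |FD| = 11.2 on the left of BF, D = F + 11.2·(-0.9593, 0.2823) = (17.00, 23.13). Then |RD| = |D − R| = 28.70.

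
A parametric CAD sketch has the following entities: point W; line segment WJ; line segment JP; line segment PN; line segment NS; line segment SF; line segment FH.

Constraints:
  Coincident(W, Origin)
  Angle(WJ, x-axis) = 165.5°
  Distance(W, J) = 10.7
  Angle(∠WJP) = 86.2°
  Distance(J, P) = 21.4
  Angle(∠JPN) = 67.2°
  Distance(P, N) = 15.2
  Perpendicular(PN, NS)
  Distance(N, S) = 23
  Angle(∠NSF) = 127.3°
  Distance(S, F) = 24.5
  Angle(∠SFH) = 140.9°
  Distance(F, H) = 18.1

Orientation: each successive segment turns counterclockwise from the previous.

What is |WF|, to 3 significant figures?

31.9

The perpendicularity gives NS at right angles to PN, so NS runs at 102°; with |NS| = 23.0, S = (-4.29, 7.33). ∠NSF = 127.3° gives SF at 155° from the x-axis; with |SF| = 24.5, F = (-26.5, 17.8). Then |WF| = |F − W| = 31.9.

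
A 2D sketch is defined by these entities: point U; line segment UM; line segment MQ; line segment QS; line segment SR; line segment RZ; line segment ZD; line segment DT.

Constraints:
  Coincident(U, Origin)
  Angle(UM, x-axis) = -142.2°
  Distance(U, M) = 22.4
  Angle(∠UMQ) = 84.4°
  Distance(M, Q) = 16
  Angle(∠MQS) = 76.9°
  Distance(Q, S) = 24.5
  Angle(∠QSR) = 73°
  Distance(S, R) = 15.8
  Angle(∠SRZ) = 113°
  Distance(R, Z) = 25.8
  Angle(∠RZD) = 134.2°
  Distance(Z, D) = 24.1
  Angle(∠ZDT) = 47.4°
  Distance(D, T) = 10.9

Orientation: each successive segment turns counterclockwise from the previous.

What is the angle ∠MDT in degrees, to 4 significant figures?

32.91°

∠RZD = 134.2° gives ZD at -83.70° from the x-axis; with |ZD| = 24.1, D = (-22.10, -44.30). ∠ZDT = 47.4° gives DT at 48.90° from the x-axis; with |DT| = 10.9, T = (-14.93, -36.09). Then cos ∠MDT = DM·DT / (|DM||DT|), giving 32.91°.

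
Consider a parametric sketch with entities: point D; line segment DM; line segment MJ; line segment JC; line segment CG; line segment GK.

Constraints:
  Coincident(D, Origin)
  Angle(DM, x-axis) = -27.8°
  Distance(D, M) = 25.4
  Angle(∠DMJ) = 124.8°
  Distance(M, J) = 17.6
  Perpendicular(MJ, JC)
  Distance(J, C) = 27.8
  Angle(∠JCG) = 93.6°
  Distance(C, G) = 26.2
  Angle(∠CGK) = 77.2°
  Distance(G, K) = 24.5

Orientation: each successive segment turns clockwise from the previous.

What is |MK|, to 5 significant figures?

7.0085

D is at the origin; DM runs at -27.8° with length 25.4, so M = (22.468, -11.846). ∠DMJ = 124.8° gives MJ at -83.000° from the x-axis; with |MJ| = 17.6, J = (24.613, -29.315). MJ is perpendicular to JC, so JC runs at -173.00°; with |JC| = 27.8, C = (-2.9795, -32.703). ∠JCG = 93.6° gives CG at 100.60° from the x-axis; with |CG| = 26.2, G = (-7.7991, -6.9501). ∠CGK = 77.2° gives GK at -2.2000° from the x-axis; with |GK| = 24.5, K = (16.683, -7.8906). Then |MK| = |K − M| = 7.0085.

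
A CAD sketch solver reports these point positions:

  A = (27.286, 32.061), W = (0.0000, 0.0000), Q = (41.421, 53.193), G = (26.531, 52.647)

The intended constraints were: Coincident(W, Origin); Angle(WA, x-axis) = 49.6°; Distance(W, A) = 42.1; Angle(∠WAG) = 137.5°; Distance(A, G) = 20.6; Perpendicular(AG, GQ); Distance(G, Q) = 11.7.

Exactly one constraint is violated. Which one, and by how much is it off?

Distance(G, Q) = 11.7 — off by 3.20.

W = (0.00, 0.00) ✓; WA at 49.60° ✓; |WA| = 42.10 ✓; ∠WAG = 137.5° ✓; |AG| = 20.60 ✓; ∠(AG, GQ) = 90.00° ✓; |GQ| = 14.90 ✗.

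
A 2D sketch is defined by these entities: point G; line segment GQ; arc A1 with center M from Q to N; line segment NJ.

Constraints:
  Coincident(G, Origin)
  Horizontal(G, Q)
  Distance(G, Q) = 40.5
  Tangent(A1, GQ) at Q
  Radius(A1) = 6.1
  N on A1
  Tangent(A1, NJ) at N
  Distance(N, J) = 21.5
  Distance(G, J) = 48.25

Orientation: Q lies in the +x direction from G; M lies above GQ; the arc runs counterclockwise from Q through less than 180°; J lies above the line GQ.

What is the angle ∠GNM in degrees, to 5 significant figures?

9.6703°

G is at the origin; G and Q share the same y with |GQ| = 40.5 and Q on the +x side, so Q = (40.500, 0.0000). Since A1 is tangent to GQ there, MQ ⟂ GQ, so M = Q + (0, 6.1) = (40.500, 6.1000). Since MN ⟂ NJ (tangency), |MJ| = √(6.1² + 21.5²) = 22.349 regardless of where N sits on A1. So J lies on both circle(G, 48.25) and circle(M, 22.349); the above-GQ intersection is J = (39.007, 28.399). N is the foot of the tangent from J: N = (46.244, 8.1532).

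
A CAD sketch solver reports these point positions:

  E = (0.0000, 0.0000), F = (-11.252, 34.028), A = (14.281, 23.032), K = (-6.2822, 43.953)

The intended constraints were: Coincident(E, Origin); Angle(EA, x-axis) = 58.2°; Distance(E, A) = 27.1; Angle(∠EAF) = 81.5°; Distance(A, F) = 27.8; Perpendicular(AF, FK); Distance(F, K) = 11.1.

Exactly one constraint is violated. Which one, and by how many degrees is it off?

Perpendicular(AF, FK) — off by 3.30°.

E = (0.00, 0.00) ✓; EA at 58.20° ✓; |EA| = 27.10 ✓; ∠EAF = 81.50° ✓; |AF| = 27.80 ✓; ∠(AF, FK) = 93.30° ✗; |FK| = 11.10 ✓.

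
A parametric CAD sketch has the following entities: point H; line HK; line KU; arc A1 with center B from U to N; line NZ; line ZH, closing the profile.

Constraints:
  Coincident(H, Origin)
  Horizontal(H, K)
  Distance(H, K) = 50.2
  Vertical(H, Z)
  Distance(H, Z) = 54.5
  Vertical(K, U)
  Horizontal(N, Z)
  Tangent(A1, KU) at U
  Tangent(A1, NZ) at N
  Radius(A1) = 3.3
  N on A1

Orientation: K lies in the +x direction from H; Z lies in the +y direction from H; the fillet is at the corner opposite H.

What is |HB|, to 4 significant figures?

69.43

H is at the origin; HK is horizontal with |HK| = 50.2 and K on the +x side, so K = (50.20, 0.000). HZ is vertical with |HZ| = 54.5 and Z on the +y side, so Z = (0.000, 54.50). The virtual corner opposite H is at (50.20, 54.50). A1 meets KU tangentially, so BU is at right angles to KU and A1 meets NZ tangentially, so BN is at right angles to NZ, with radius 3.3, so the center B sits 3.3 in from both sides at B = (46.90, 51.20). Then |HB| = |B − H| = 69.43.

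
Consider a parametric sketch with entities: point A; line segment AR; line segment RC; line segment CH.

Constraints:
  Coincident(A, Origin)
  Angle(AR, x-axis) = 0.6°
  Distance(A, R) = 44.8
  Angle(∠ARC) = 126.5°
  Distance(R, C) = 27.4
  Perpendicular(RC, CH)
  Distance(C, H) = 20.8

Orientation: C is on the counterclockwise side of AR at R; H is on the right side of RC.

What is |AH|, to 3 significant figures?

78.4

∠ARC = 126.5°, so RC runs at 0.6° + (180° − 126.5°) = 54.1° from the x-axis; with |RC| = 27.4, C = R + 27.4·(cos 54.1°, sin 54.1°) = (60.9, 22.7). The perpendicularity gives CH at right angles to RC; with |CH| = 20.8 on the right of RC, H = C + 20.8·(0.810, -0.586) = (77.7, 10.5). Then |AH| = |H − A| = 78.4.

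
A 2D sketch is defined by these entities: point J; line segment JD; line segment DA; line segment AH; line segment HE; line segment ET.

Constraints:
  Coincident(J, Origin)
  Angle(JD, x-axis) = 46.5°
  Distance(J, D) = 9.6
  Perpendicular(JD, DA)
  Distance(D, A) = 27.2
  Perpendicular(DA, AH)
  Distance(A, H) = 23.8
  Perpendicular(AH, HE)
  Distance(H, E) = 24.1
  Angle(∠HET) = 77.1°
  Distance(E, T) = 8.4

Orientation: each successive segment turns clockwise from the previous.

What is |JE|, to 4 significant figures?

14.53

J is at the origin; JD runs at 46.5° with length 9.6, so D = (6.608, 6.964). JD ⟂ DA, so DA runs at -43.50°; with |DA| = 27.2, A = (26.34, -11.76). DA ⟂ AH, so AH runs at -133.5°; with |AH| = 23.8, H = (9.956, -29.02). AH ⟂ HE, so HE runs at 136.5°; with |HE| = 24.1, E = (-7.526, -12.43). Then |JE| = |E − J| = 14.53.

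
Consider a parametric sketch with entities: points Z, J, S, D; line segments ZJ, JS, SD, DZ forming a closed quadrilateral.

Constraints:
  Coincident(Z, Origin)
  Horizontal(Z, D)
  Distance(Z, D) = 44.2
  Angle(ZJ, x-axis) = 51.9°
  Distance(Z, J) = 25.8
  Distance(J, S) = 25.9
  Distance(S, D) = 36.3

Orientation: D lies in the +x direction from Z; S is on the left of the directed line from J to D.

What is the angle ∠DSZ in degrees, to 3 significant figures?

57.7°

Z is at the origin; ZD is horizontal with |ZD| = 44.2 and D in +x, so D = (44.2, 0). ZJ runs at 51.9° with |ZJ| = 25.8, so J = (15.9, 20.3). S is determined by |JS| = 25.9 and |SD| = 36.3 together: it lies at the intersection of circle(J, 25.9) and circle(D, 36.3). With |JD| = 34.8, the foot of the radical line on JD is 8.12 from J and the perpendicular offset is √(25.9² − 8.12²) = 24.6. Taking the left-of-JD solution: S = (36.9, 35.5).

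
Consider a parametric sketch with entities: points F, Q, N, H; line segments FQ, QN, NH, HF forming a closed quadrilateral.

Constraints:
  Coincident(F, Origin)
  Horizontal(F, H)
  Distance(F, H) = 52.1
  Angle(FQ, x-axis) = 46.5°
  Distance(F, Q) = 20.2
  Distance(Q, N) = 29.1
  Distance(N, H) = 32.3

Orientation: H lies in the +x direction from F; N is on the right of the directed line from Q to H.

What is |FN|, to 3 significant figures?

26.1

F is at the origin; FH is horizontal with |FH| = 52.1 and H in +x, so H = (52.1, 0). FQ runs at 46.5° with |FQ| = 20.2, so Q = (13.9, 14.7). N is determined by |QN| = 29.1 and |NH| = 32.3 together: it lies at the intersection of circle(Q, 29.1) and circle(H, 32.3). With |QH| = 40.9, the foot of the radical line on QH is 18.1 from Q and the perpendicular offset is √(29.1² − 18.1²) = 22.8. Taking the right-of-QH solution: N = (22.6, -13.1).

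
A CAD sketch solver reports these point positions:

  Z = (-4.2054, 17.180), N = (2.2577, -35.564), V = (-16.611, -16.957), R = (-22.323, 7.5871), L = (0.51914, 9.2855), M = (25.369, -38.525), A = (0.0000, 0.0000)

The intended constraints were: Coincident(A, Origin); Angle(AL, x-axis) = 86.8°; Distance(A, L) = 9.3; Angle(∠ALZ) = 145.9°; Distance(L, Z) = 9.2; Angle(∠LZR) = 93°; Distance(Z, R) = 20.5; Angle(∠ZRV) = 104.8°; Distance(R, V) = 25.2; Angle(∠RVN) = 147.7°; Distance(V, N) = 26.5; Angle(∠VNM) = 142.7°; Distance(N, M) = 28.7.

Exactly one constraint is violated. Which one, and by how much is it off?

Distance(N, M) = 28.7 — off by 5.40.

A = (0.00, 0.00) ✓; AL at 86.80° ✓; |AL| = 9.300 ✓; ∠ALZ = 145.9° ✓; |LZ| = 9.200 ✓; ∠LZR = 93.00° ✓; |ZR| = 20.50 ✓; ∠ZRV = 104.8° ✓; |RV| = 25.20 ✓; ∠RVN = 147.7° ✓; |VN| = 26.50 ✓; ∠VNM = 142.7° ✓; |NM| = 23.30 ✗.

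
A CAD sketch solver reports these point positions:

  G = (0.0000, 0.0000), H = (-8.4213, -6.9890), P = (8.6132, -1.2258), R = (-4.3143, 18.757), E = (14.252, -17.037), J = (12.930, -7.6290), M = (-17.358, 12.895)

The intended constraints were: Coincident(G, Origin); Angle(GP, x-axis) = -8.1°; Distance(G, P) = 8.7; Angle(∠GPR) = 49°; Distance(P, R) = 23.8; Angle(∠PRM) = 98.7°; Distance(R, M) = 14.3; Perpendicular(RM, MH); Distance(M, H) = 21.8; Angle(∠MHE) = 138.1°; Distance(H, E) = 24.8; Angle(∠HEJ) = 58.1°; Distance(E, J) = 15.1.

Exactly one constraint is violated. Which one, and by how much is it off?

Distance(E, J) = 15.1 — off by 5.60.

G = (0.00, 0.00) ✓; GP at -8.100° ✓; |GP| = 8.700 ✓; ∠GPR = 49.00° ✓; |PR| = 23.80 ✓; ∠PRM = 98.70° ✓; |RM| = 14.30 ✓; ∠(RM, MH) = 90.00° ✓; |MH| = 21.80 ✓; ∠MHE = 138.1° ✓; |HE| = 24.80 ✓; ∠HEJ = 58.10° ✓; |EJ| = 9.500 ✗.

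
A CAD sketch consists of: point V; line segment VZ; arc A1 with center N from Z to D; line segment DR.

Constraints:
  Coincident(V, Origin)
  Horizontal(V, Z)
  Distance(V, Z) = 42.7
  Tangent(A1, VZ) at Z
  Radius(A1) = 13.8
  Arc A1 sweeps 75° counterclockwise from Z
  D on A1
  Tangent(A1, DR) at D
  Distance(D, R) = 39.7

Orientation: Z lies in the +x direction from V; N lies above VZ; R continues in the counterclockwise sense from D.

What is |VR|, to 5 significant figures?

82.194

V is at the origin; V and Z share the same y with |VZ| = 42.7 and Z on the +x side, so Z = (42.700, 0.0000). Tangency of A1 to VZ means the radius NZ is perpendicular to VZ, so N = Z + (0, 13.8) = (42.700, 13.800). On A1, Z sits at bearing -90° from N; a 75° counterclockwise sweep puts D at bearing -15°, so D = N + 13.8·(cos -15°, sin -15°) = (56.030, 10.228). A1 meets DR tangentially, so ND is at right angles to DR, so DR runs along (−sin -15°, cos -15°); with |DR| = 39.7, R = (66.305, 48.576). Then |VR| = |R − V| = 82.194.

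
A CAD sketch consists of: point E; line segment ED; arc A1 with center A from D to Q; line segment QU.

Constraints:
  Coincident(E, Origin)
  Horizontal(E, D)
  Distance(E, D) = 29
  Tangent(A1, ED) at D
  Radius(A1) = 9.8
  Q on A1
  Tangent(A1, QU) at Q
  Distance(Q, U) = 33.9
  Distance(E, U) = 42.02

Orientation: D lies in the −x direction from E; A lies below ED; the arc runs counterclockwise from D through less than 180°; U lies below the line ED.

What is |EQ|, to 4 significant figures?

39.58

E is at the origin; ED is horizontal with |ED| = 29.0 and D on the −x side, so D = (-29.00, 0.000). The tangent condition forces AD to be normal to ED, so A = D + (0, -9.8) = (-29.00, -9.800). Since AQ ⟂ QU (tangency), |AU| = √(9.8² + 33.9²) = 35.29 regardless of where Q sits on A1. So U lies on both circle(E, 42.02) and circle(A, 35.29); the below-ED intersection is U = (-11.47, -40.42). Q is the foot of the tangent from U: Q = (-35.82, -16.84).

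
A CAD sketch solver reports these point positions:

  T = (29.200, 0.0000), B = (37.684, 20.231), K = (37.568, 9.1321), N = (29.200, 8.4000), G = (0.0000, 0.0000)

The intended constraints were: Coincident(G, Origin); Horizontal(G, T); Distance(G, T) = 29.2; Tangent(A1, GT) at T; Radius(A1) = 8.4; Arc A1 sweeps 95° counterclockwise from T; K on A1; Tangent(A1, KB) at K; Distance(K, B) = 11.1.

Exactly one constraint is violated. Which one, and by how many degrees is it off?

Tangent(A1, KB) at K — off by 5.60°.

G = (0.00, 0.00) ✓; G.y = 0.00, T.y = 0.00 ✓; |GT| = 29.20 ✓; ∠(NT, TG) = 90.00° ✓; |NT| = 8.400 ✓; bearing(N→K) − bearing(N→T) = 95.00° ✓; |NK| = 8.400 ✓; ∠(NK, KB) = 95.60° ✗; |KB| = 11.10 ✓.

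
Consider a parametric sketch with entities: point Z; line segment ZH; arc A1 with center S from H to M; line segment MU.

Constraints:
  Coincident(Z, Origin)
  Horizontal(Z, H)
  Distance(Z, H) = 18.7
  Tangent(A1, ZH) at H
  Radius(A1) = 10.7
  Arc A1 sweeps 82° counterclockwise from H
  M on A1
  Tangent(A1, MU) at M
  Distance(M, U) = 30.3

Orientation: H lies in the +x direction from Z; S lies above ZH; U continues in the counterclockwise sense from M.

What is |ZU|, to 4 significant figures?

51.58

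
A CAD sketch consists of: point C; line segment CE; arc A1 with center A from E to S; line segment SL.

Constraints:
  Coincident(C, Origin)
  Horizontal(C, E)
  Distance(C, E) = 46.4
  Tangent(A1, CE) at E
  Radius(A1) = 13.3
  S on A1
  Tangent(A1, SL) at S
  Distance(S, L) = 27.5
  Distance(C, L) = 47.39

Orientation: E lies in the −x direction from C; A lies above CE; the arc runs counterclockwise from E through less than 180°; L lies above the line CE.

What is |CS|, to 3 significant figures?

35.1

Checks: |AS| = 13.30 ✓; ∠(AS, SL) = 90.00° ✓; |SL| = 27.50 ✓; |CL| = 47.39 ✓.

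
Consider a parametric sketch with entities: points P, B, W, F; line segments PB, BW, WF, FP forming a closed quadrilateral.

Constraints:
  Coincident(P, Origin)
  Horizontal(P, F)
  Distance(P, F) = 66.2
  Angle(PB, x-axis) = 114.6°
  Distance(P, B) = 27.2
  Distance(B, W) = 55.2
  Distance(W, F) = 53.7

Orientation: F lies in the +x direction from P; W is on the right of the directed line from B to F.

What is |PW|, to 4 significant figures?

28.37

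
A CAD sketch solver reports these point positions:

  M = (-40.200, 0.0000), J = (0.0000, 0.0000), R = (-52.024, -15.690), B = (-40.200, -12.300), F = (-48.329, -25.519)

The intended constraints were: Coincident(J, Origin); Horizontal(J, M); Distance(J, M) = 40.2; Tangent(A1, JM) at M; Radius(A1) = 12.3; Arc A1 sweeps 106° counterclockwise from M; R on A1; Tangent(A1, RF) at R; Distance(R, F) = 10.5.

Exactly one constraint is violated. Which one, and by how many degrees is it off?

Tangent(A1, RF) at R — off by 4.60°.

J = (0.00, 0.00) ✓; J.y = 0.00, M.y = 0.00 ✓; |JM| = 40.20 ✓; ∠(BM, MJ) = 90.00° ✓; |BM| = 12.30 ✓; bearing(B→R) − bearing(B→M) = 106.0° ✓; |BR| = 12.30 ✓; ∠(BR, RF) = 85.40° ✗; |RF| = 10.50 ✓.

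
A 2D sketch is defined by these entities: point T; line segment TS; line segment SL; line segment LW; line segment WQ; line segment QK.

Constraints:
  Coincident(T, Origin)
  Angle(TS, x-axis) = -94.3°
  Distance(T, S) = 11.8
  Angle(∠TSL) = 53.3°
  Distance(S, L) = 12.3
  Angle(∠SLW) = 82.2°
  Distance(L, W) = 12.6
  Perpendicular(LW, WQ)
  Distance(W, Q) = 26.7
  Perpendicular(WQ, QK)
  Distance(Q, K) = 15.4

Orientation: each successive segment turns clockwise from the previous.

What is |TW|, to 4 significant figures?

4.653

T is at the origin; TS runs at -94.3° with length 11.8, so S = (-0.8847, -11.77). ∠TSL = 53.3° gives SL at 139.0° from the x-axis; with |SL| = 12.3, L = (-10.17, -3.697). ∠SLW = 82.2° gives LW at 41.20° from the x-axis; with |LW| = 12.6, W = (-0.6872, 4.602). Then |TW| = |W − T| = 4.653.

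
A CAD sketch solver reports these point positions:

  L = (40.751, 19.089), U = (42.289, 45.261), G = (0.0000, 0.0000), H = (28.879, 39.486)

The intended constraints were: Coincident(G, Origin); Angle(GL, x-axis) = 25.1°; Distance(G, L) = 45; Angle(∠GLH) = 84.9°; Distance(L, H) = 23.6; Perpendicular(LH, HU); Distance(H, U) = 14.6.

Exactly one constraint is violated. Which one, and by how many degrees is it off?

Perpendicular(LH, HU) — off by 6.90°.

G = (0.00, 0.00) ✓; GL at 25.10° ✓; |GL| = 45.00 ✓; ∠GLH = 84.90° ✓; |LH| = 23.60 ✓; ∠(LH, HU) = 96.90° ✗; |HU| = 14.60 ✓.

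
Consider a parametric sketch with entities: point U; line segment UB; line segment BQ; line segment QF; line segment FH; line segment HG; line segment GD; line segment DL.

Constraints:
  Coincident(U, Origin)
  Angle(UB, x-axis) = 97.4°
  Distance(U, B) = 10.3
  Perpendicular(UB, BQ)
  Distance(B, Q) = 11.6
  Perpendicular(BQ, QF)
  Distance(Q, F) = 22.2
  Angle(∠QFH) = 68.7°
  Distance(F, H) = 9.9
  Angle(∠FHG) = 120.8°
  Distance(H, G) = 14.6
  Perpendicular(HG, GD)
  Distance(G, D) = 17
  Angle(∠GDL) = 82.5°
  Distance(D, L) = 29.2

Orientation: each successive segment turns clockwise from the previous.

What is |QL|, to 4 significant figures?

31.19

The perpendicularity gives GD at right angles to HG, so GD runs at 16.90°; with |GD| = 17.0, D = (15.45, 10.98). ∠GDL = 82.5° gives DL at -80.60° from the x-axis; with |DL| = 29.2, L = (20.22, -17.83). Then |QL| = |L − Q| = 31.19.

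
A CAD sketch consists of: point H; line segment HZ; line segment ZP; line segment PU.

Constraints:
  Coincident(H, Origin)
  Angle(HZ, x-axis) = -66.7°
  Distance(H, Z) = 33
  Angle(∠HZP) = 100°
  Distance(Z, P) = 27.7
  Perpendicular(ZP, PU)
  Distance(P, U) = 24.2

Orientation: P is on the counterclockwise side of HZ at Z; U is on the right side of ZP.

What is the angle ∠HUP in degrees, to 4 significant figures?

30.52°

∠HZP = 100.0°, so ZP runs at -66.7° + (180° − 100.0°) = 13.30° from the x-axis; with |ZP| = 27.7, P = Z + 27.7·(cos 13.30°, sin 13.30°) = (40.01, -23.94). The perpendicularity gives PU at right angles to ZP; with |PU| = 24.2 on the right of ZP, U = P + 24.2·(0.2300, -0.9732) = (45.58, -47.49). Then cos ∠HUP = UH·UP / (|UH||UP|), giving 30.52°.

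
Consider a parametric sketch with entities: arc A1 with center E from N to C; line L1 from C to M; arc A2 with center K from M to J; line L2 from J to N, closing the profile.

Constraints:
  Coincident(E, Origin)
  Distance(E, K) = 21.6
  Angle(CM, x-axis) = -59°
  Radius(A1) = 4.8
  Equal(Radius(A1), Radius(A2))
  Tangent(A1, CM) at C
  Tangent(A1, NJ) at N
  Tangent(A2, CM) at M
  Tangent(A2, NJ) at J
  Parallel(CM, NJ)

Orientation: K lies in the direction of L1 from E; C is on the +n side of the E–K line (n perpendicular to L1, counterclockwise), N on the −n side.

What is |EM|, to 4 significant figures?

22.13

The slot axis is L1's direction at -59.0°, so u = (cos -59.0°, sin -59.0°) = (0.5150, -0.8572) and n = (−sin -59.0°, cos -59.0°) = (0.8572, 0.5150). E is at the origin and K lies 21.6 along u from E, so K = 21.6·u = (11.12, -18.51). Tangency of A1 to both parallel lines with radius 4.8 puts C and N at E ± 4.8·n: C = (4.114, 2.472), N = (-4.114, -2.472). Equal radii place M and J the same way about K: M = K + 4.8·n = (15.24, -16.04), J = K − 4.8·n = (7.010, -20.99). Then |EM| = |M − E| = 22.13.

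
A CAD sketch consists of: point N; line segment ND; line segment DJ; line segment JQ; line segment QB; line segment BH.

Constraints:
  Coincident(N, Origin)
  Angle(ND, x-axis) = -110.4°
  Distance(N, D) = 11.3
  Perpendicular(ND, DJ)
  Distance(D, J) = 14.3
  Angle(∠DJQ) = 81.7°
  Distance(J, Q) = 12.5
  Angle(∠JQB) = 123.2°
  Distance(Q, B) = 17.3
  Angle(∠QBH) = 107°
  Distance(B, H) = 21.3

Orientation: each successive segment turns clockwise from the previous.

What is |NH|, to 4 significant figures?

18.97

N is at the origin; ND runs at -110.4° with length 11.3, so D = (-3.939, -10.59). ND is perpendicular to DJ, so DJ runs at 159.6°; with |DJ| = 14.3, J = (-17.34, -5.607). ∠DJQ = 81.7° gives JQ at 61.30° from the x-axis; with |JQ| = 12.5, Q = (-11.34, 5.358). ∠JQB = 123.2° gives QB at 4.500° from the x-axis; with |QB| = 17.3, B = (5.907, 6.715). ∠QBH = 107.0° gives BH at -68.50° from the x-axis; with |BH| = 21.3, H = (13.71, -13.10). Then |NH| = |H − N| = 18.97.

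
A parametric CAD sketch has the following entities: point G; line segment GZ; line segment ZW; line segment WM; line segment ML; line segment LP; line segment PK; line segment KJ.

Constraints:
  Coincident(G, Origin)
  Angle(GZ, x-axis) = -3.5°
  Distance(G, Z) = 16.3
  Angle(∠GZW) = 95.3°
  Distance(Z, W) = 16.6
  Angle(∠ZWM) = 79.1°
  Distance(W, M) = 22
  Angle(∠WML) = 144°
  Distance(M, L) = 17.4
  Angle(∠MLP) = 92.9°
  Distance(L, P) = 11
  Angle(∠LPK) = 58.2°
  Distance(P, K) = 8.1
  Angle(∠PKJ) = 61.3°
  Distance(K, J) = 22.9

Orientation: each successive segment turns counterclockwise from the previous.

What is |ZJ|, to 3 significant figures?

46.4

∠LPK = 58.2° gives PK at 67.0° from the x-axis; with |PK| = 8.1, K = (-7.36, 2.33). ∠PKJ = 61.3° gives KJ at -174° from the x-axis; with |KJ| = 22.9, J = (-30.1, 0.0600). Then |ZJ| = |J − Z| = 46.4.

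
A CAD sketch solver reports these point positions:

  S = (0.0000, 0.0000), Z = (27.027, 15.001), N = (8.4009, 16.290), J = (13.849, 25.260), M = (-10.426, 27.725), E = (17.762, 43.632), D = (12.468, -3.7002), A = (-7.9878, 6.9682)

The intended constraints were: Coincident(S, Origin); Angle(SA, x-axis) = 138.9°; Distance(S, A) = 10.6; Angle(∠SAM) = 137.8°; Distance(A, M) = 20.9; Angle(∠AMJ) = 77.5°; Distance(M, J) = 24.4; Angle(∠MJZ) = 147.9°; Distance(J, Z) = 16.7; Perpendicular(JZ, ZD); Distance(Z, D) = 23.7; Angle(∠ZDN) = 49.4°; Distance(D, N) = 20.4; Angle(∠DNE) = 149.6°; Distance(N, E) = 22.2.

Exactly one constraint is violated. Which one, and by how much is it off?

Distance(N, E) = 22.2 — off by 6.70.

S = (0.00, 0.00) ✓; SA at 138.9° ✓; |SA| = 10.60 ✓; ∠SAM = 137.8° ✓; |AM| = 20.90 ✓; ∠AMJ = 77.50° ✓; |MJ| = 24.40 ✓; ∠MJZ = 147.9° ✓; |JZ| = 16.70 ✓; ∠(JZ, ZD) = 90.00° ✓; |ZD| = 23.70 ✓; ∠ZDN = 49.40° ✓; |DN| = 20.40 ✓; ∠DNE = 149.6° ✓; |NE| = 28.90 ✗.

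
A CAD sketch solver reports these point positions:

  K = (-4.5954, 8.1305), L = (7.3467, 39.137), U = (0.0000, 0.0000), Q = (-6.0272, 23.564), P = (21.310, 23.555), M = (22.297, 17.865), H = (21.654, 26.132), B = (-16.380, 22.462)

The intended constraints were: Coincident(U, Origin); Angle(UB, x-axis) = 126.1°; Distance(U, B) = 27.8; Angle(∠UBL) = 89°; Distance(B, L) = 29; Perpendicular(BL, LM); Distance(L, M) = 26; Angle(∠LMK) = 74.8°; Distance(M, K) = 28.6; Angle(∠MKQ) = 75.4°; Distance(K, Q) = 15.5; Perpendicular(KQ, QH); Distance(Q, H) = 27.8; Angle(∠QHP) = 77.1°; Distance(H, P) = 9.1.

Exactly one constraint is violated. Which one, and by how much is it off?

Distance(H, P) = 9.1 — off by 6.50.

U = (0.00, 0.00) ✓; UB at 126.1° ✓; |UB| = 27.80 ✓; ∠UBL = 89.00° ✓; |BL| = 29.00 ✓; ∠(BL, LM) = 90.00° ✓; |LM| = 26.00 ✓; ∠LMK = 74.80° ✓; |MK| = 28.60 ✓; ∠MKQ = 75.40° ✓; |KQ| = 15.50 ✓; ∠(KQ, QH) = 90.00° ✓; |QH| = 27.80 ✓; ∠QHP = 77.10° ✓; |HP| = 2.600 ✗.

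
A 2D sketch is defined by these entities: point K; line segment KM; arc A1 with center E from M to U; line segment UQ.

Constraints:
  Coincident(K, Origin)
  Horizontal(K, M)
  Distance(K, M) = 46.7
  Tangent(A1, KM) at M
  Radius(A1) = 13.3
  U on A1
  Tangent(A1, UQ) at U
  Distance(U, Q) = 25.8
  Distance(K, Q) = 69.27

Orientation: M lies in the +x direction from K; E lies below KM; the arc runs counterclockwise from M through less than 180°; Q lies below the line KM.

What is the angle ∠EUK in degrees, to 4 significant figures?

102.7°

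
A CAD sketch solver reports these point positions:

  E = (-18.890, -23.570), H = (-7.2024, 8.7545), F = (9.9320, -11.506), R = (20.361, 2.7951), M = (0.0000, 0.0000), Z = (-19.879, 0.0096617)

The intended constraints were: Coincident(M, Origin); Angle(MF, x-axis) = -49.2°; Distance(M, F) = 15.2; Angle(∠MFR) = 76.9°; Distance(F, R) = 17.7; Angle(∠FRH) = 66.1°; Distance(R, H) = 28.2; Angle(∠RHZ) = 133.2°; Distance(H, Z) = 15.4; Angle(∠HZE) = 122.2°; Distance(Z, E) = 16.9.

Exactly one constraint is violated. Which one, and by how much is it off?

Distance(Z, E) = 16.9 — off by 6.70.

M = (0.00, 0.00) ✓; MF at -49.20° ✓; |MF| = 15.20 ✓; ∠MFR = 76.90° ✓; |FR| = 17.70 ✓; ∠FRH = 66.10° ✓; |RH| = 28.20 ✓; ∠RHZ = 133.2° ✓; |HZ| = 15.40 ✓; ∠HZE = 122.2° ✓; |ZE| = 23.60 ✗.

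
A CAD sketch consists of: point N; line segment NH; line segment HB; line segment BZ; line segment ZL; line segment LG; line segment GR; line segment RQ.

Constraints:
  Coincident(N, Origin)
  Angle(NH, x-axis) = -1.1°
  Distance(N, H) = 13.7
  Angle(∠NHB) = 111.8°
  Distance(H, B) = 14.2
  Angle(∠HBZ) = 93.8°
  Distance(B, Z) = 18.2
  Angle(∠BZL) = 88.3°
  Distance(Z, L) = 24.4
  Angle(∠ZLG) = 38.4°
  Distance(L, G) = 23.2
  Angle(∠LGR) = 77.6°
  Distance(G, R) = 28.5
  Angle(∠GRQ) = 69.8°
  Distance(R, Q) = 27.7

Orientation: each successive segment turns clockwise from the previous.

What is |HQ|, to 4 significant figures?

33.37

N is at the origin; NH runs at -1.1° with length 13.7, so H = (13.70, -0.2630). ∠NHB = 111.8° gives HB at -69.30° from the x-axis; with |HB| = 14.2, B = (18.72, -13.55). ∠HBZ = 93.8° gives BZ at -155.5° from the x-axis; with |BZ| = 18.2, Z = (2.156, -21.09). ∠BZL = 88.3° gives ZL at 112.8° from the x-axis; with |ZL| = 24.4, L = (-7.300, 1.400). ∠ZLG = 38.4° gives LG at -28.80° from the x-axis; with |LG| = 23.2, G = (13.03, -9.777). ∠LGR = 77.6° gives GR at -131.2° from the x-axis; with |GR| = 28.5, R = (-5.742, -31.22). ∠GRQ = 69.8° gives RQ at 118.6° from the x-axis; with |RQ| = 27.7, Q = (-19.00, -6.901). Then |HQ| = |Q − H| = 33.37.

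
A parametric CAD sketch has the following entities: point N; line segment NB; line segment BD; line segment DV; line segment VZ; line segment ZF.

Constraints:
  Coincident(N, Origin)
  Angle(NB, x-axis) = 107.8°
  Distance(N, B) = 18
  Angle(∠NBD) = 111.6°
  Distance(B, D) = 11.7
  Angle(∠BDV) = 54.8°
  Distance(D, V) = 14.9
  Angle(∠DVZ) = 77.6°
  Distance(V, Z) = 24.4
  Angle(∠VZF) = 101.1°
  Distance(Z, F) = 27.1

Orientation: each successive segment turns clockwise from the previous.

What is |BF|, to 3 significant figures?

27.8

N is at the origin; NB runs at 107.8° with length 18.0, so B = (-5.50, 17.1). ∠NBD = 111.6° gives BD at 39.4° from the x-axis; with |BD| = 11.7, D = (3.54, 24.6). ∠BDV = 54.8° gives DV at -85.8° from the x-axis; with |DV| = 14.9, V = (4.63, 9.70). ∠DVZ = 77.6° gives VZ at 172° from the x-axis; with |VZ| = 24.4, Z = (-19.5, 13.2). ∠VZF = 101.1° gives ZF at 92.9° from the x-axis; with |ZF| = 27.1, F = (-20.9, 40.3). Then |BF| = |F − B| = 27.8.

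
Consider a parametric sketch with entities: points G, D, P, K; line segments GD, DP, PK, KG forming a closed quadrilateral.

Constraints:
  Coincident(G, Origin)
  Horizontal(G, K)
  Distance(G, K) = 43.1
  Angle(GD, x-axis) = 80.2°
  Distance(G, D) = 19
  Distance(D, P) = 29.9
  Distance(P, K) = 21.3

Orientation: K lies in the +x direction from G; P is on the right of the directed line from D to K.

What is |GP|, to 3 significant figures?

22.7

Checks: |DP| = 29.90 ✓; |PK| = 21.30 ✓.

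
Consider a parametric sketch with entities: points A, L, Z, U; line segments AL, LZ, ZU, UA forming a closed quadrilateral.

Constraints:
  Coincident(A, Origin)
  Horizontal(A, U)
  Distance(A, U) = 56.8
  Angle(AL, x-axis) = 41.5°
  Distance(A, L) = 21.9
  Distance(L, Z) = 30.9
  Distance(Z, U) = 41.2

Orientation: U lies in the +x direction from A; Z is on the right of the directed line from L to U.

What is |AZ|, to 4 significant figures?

24.99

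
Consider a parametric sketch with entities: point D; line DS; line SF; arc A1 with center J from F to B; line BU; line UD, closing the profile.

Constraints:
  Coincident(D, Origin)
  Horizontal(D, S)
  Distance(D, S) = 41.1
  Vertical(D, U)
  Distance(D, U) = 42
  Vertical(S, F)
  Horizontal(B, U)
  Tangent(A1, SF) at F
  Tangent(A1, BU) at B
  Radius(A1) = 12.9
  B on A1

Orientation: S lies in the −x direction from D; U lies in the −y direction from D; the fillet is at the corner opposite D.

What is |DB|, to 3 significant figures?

50.6

D is at the origin; DS is horizontal with |DS| = 41.1 and S on the −x side, so S = (-41.1, 0.00). DU is vertical with |DU| = 42.0 and U on the −y side, so U = (0.00, -42.0). The virtual corner opposite D is at (-41.1, -42.0). Since A1 is tangent to SF there, JF ⟂ SF and A1 meets BU tangentially, so JB is at right angles to BU, with radius 12.9, so the center J sits 12.9 in from both sides at J = (-28.2, -29.1). That places the tangent points at F = (-41.1, -29.1) on SF and B = (-28.2, -42.0) on BU. Then |DB| = |B − D| = 50.6.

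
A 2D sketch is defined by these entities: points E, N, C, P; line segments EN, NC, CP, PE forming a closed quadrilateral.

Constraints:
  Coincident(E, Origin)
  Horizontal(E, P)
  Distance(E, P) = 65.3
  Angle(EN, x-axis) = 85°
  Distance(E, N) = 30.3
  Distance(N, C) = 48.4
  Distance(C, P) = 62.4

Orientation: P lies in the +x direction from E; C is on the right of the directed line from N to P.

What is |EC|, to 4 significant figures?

18.97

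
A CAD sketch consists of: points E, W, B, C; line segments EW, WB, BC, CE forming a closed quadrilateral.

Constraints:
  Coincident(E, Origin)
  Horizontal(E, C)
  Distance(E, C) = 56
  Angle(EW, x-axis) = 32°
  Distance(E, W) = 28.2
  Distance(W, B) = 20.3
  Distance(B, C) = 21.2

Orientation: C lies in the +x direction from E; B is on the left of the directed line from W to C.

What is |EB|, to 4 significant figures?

47.41

E is at the origin; EC is horizontal with |EC| = 56.0 and C in +x, so C = (56.0, 0). EW runs at 32.0° with |EW| = 28.2, so W = (23.91, 14.94). B is determined by |WB| = 20.3 and |BC| = 21.2 together: it lies at the intersection of circle(W, 20.3) and circle(C, 21.2). With |WC| = 35.39, the foot of the radical line on WC is 17.17 from W and the perpendicular offset is √(20.3² − 17.17²) = 10.83. Taking the left-of-WC solution: B = (44.05, 17.51).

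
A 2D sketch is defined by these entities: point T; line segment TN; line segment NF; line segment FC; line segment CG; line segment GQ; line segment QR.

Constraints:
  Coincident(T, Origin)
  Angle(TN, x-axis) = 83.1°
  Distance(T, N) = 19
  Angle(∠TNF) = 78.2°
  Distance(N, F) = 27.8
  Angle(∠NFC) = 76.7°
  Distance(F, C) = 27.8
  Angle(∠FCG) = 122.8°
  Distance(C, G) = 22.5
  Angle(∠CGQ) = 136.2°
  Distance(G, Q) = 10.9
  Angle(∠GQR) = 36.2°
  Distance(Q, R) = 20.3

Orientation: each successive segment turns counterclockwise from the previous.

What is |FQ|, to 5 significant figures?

48.104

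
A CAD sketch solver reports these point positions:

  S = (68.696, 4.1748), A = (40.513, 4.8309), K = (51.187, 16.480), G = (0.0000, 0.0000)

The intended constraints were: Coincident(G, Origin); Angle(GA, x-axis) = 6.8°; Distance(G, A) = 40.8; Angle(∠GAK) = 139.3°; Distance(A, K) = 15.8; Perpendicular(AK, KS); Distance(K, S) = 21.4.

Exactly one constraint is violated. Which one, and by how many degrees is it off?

Perpendicular(AK, KS) — off by 7.40°.

G = (0.00, 0.00) ✓; GA at 6.800° ✓; |GA| = 40.80 ✓; ∠GAK = 139.3° ✓; |AK| = 15.80 ✓; ∠(AK, KS) = 82.60° ✗; |KS| = 21.40 ✓.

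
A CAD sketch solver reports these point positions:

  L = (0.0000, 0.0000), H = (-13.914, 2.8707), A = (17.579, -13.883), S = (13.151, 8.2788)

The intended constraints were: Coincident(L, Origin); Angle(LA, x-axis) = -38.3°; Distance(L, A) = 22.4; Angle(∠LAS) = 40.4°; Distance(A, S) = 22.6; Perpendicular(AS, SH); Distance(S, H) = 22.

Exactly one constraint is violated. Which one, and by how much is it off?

Distance(S, H) = 22 — off by 5.60.

L = (0.00, 0.00) ✓; LA at -38.30° ✓; |LA| = 22.40 ✓; ∠LAS = 40.40° ✓; |AS| = 22.60 ✓; ∠(AS, SH) = 90.00° ✓; |SH| = 27.60 ✗.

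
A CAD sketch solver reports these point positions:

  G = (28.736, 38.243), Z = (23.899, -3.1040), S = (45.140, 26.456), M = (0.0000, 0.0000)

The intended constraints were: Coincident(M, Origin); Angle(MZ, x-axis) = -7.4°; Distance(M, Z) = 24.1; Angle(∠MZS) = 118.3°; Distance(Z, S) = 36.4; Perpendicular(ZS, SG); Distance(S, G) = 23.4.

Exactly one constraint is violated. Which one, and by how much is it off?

Distance(S, G) = 23.4 — off by 3.20.

M = (0.00, 0.00) ✓; MZ at -7.400° ✓; |MZ| = 24.10 ✓; ∠MZS = 118.3° ✓; |ZS| = 36.40 ✓; ∠(ZS, SG) = 90.00° ✓; |SG| = 20.20 ✗.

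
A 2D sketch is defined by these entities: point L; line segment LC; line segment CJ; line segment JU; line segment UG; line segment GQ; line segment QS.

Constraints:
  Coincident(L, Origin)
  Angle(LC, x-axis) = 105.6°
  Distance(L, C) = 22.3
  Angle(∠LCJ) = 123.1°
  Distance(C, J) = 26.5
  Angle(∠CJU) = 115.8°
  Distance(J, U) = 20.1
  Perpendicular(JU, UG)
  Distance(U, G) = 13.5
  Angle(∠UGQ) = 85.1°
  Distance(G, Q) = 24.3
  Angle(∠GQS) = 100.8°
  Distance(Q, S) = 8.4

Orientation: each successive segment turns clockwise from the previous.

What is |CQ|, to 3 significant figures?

14.5

The perpendicularity gives UG at right angles to JU, so UG runs at -106°; with |UG| = 13.5, G = (27.3, 23.0). ∠UGQ = 85.1° gives GQ at 160° from the x-axis; with |GQ| = 24.3, Q = (4.48, 31.5). Then |CQ| = |Q − C| = 14.5.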